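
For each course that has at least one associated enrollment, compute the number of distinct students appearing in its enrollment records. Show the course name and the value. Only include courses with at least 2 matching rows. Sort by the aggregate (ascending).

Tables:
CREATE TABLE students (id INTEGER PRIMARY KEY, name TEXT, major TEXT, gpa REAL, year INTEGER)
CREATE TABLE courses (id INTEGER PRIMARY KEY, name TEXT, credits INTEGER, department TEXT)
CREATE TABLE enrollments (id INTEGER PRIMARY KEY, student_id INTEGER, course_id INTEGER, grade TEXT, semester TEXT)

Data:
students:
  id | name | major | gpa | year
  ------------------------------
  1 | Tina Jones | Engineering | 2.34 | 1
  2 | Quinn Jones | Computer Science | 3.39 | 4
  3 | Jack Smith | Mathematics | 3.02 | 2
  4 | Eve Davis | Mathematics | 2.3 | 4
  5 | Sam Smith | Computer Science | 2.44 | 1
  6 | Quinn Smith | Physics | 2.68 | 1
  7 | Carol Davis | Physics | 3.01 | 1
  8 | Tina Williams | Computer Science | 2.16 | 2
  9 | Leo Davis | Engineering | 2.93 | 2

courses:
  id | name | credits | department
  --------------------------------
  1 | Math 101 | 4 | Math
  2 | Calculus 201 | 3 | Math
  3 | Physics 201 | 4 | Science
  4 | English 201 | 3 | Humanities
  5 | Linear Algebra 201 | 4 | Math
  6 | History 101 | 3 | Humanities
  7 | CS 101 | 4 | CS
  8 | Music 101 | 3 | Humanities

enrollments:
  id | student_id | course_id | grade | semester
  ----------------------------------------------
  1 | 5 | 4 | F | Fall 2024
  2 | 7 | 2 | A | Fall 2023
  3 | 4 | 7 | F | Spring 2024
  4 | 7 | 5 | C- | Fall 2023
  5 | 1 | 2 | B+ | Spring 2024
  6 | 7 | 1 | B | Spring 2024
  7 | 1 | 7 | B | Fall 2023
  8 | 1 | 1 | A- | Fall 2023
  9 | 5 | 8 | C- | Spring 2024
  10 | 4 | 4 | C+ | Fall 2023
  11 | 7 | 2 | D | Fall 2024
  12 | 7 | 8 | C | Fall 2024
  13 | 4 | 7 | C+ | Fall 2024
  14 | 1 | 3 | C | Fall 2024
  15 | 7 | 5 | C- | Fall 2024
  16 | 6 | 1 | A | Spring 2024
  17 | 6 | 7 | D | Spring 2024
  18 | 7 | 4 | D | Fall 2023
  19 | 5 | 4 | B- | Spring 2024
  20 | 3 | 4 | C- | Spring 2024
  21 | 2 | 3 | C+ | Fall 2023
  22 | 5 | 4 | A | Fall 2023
SELECT p.name, COUNT(DISTINCT c.student_id) AS distinct_student_count FROM enrollments c JOIN courses p ON c.course_id = p.id GROUP BY p.id, p.name HAVING COUNT(*) >= 2 ORDER BY distinct_student_count ASC

Execution result:
name | distinct_student_count
Linear Algebra 201 | 1
Calculus 201 | 2
Physics 201 | 2
Music 101 | 2
Math 101 | 3
CS 101 | 3
English 201 | 4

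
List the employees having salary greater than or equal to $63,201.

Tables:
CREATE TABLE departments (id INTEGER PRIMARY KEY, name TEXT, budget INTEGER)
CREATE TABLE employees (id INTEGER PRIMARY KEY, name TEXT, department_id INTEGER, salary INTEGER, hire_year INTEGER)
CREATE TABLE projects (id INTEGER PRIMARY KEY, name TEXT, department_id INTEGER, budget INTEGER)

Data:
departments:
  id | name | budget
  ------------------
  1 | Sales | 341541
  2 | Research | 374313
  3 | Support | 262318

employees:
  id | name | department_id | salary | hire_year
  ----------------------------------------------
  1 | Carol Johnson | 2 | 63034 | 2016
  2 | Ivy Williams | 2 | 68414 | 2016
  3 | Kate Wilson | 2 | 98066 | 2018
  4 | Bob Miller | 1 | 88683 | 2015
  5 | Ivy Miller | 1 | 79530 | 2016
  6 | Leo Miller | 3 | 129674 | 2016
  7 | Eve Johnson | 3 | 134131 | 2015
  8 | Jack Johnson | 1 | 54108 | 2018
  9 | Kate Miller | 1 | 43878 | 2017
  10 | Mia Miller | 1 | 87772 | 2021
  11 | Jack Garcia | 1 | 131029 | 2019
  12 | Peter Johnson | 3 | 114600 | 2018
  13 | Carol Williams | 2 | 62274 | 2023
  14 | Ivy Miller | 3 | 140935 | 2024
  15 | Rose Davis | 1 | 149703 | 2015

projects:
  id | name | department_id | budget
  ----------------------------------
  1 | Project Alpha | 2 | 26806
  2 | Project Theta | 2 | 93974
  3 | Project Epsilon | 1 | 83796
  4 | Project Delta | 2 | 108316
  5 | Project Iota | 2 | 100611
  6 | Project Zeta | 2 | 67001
SELECT name, salary FROM employees WHERE salary >= 63201

Execution result:
name | salary
Ivy Williams | 68414
Kate Wilson | 98066
Bob Miller | 88683
Ivy Miller | 79530
Leo Miller | 129674
Eve Johnson | 134131
Mia Miller | 87772
Jack Garcia | 131029
Peter Johnson | 114600
Ivy Miller | 140935
Rose Davis | 149703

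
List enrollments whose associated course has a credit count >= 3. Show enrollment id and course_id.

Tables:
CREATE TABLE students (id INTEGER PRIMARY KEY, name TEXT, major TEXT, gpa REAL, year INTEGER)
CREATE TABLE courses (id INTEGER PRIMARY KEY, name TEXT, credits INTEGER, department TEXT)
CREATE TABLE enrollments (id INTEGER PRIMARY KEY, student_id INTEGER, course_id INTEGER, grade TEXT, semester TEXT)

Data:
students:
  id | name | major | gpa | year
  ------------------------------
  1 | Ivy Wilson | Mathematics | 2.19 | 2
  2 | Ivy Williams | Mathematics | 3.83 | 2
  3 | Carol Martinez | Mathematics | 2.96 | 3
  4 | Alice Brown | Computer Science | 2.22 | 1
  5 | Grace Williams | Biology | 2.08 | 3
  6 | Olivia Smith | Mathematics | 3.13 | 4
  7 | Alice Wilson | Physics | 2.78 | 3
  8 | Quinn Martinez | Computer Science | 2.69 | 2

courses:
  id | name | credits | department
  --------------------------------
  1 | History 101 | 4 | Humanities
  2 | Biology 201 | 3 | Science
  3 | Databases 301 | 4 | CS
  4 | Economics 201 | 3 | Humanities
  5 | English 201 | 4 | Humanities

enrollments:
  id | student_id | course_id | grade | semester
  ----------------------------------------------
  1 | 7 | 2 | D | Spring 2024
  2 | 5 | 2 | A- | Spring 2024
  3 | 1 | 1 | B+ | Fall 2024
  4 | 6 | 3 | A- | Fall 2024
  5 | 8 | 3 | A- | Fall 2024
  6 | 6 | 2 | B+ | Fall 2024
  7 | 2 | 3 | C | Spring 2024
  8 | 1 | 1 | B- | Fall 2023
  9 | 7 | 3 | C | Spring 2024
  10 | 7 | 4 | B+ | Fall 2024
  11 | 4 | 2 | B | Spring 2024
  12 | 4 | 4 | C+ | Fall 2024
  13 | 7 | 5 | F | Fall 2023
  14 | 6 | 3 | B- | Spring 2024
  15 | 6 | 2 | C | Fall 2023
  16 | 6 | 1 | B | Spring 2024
SELECT id, course_id FROM enrollments WHERE course_id IN (SELECT id FROM courses WHERE credits >= 3)

Execution result:
id | course_id
1 | 2
2 | 2
3 | 1
4 | 3
5 | 3
6 | 2
7 | 3
8 | 1
9 | 3
10 | 4
11 | 2
12 | 4
13 | 5
14 | 3
15 | 2
16 | 1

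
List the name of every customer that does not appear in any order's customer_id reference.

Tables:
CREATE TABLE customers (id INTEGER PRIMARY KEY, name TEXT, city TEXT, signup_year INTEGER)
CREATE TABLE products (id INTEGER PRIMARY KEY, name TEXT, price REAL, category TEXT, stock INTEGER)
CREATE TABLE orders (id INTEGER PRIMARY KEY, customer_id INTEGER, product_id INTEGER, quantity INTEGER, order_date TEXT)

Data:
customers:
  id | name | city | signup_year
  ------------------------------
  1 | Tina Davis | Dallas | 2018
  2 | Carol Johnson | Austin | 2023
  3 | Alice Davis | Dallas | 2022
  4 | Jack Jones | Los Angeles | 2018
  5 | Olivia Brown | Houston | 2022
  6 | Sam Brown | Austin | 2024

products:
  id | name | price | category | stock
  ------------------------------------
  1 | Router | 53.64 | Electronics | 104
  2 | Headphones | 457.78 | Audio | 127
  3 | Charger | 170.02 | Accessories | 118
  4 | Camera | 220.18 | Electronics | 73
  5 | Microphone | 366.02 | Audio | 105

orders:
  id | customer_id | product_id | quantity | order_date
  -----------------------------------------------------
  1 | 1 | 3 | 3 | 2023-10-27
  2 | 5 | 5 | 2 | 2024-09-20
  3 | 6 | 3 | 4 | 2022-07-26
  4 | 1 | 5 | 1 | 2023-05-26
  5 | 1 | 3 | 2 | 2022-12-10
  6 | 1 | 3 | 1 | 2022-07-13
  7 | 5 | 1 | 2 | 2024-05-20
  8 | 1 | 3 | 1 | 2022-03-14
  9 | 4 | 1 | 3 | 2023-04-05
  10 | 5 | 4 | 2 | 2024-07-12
SELECT p.name FROM customers p LEFT JOIN orders c ON c.customer_id = p.id WHERE c.id IS NULL

Execution result:
name
Carol Johnson
Alice Davis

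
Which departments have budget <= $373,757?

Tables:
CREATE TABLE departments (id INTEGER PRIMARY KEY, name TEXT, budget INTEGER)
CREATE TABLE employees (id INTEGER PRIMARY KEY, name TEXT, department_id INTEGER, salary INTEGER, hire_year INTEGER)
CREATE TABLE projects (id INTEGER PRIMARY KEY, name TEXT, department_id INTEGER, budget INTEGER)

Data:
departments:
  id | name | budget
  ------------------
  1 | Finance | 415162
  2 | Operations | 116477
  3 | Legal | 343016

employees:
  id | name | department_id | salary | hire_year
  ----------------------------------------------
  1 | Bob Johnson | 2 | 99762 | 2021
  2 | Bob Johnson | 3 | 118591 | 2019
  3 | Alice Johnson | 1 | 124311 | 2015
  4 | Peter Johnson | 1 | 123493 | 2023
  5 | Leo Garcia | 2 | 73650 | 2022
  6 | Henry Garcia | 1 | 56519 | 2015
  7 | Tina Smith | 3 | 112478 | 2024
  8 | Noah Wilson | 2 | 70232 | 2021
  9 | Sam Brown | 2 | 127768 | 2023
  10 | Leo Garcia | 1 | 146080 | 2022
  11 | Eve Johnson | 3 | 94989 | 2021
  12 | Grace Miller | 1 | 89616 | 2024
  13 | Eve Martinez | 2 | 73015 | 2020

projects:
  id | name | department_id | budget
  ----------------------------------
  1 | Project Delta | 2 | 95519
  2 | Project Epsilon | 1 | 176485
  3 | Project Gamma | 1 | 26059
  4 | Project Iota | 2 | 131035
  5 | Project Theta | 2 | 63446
SELECT name, budget FROM departments WHERE budget <= 373757

Execution result:
name | budget
Operations | 116477
Legal | 343016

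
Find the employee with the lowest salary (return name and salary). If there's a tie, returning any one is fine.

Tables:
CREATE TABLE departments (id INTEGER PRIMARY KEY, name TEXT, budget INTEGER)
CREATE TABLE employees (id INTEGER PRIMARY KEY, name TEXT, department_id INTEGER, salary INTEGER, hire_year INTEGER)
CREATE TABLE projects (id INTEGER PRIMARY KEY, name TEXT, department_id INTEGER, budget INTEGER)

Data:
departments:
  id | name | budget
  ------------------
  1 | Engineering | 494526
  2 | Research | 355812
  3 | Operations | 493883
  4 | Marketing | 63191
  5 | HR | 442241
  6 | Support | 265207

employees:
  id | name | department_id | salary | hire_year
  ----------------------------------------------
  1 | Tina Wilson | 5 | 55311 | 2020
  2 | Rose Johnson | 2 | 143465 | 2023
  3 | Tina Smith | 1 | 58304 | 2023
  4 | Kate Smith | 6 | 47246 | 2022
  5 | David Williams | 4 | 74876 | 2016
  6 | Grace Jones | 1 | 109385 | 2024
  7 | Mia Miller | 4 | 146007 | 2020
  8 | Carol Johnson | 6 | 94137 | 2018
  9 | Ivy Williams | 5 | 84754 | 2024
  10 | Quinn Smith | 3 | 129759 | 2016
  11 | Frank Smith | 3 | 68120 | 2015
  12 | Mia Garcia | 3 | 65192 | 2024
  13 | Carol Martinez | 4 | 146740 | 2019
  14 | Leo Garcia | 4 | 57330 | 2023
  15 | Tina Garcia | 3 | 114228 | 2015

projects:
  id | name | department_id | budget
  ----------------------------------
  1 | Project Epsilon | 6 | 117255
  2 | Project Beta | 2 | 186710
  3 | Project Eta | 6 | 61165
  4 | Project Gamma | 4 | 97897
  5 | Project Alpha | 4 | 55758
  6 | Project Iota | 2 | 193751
SELECT name, salary FROM employees ORDER BY salary ASC LIMIT 1

Execution result:
name | salary
Kate Smith | 47246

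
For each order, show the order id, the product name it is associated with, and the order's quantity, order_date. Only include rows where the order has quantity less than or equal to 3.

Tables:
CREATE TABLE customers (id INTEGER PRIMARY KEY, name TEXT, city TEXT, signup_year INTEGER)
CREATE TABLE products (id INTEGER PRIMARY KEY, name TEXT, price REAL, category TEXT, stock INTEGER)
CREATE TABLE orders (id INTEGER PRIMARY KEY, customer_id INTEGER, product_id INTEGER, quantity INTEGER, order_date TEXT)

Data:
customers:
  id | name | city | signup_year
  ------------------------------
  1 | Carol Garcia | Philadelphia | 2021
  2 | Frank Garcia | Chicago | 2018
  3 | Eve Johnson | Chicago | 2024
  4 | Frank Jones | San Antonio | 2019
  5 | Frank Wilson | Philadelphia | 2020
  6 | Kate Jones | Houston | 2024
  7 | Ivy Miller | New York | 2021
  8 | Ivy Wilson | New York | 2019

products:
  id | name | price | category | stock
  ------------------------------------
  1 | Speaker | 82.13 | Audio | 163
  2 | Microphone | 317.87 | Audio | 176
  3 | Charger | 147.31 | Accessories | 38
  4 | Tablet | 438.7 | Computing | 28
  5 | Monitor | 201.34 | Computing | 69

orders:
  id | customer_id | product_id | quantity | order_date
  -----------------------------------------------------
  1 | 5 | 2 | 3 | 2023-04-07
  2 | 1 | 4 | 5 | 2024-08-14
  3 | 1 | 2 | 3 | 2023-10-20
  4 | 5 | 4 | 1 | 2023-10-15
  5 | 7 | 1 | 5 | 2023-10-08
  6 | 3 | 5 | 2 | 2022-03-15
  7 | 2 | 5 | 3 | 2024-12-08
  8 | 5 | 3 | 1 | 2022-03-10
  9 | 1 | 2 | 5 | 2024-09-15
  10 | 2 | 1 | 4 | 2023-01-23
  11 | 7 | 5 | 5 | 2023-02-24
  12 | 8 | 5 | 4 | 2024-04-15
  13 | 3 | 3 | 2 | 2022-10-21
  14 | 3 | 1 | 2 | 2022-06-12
SELECT c.id, p.name AS product, c.quantity, c.order_date FROM orders c JOIN products p ON c.product_id = p.id WHERE c.quantity <= 3

Execution result:
id | product | quantity | order_date
1 | Microphone | 3 | 2023-04-07
3 | Microphone | 3 | 2023-10-20
4 | Tablet | 1 | 2023-10-15
6 | Monitor | 2 | 2022-03-15
7 | Monitor | 3 | 2024-12-08
8 | Charger | 1 | 2022-03-10
13 | Charger | 2 | 2022-10-21
14 | Speaker | 2 | 2022-06-12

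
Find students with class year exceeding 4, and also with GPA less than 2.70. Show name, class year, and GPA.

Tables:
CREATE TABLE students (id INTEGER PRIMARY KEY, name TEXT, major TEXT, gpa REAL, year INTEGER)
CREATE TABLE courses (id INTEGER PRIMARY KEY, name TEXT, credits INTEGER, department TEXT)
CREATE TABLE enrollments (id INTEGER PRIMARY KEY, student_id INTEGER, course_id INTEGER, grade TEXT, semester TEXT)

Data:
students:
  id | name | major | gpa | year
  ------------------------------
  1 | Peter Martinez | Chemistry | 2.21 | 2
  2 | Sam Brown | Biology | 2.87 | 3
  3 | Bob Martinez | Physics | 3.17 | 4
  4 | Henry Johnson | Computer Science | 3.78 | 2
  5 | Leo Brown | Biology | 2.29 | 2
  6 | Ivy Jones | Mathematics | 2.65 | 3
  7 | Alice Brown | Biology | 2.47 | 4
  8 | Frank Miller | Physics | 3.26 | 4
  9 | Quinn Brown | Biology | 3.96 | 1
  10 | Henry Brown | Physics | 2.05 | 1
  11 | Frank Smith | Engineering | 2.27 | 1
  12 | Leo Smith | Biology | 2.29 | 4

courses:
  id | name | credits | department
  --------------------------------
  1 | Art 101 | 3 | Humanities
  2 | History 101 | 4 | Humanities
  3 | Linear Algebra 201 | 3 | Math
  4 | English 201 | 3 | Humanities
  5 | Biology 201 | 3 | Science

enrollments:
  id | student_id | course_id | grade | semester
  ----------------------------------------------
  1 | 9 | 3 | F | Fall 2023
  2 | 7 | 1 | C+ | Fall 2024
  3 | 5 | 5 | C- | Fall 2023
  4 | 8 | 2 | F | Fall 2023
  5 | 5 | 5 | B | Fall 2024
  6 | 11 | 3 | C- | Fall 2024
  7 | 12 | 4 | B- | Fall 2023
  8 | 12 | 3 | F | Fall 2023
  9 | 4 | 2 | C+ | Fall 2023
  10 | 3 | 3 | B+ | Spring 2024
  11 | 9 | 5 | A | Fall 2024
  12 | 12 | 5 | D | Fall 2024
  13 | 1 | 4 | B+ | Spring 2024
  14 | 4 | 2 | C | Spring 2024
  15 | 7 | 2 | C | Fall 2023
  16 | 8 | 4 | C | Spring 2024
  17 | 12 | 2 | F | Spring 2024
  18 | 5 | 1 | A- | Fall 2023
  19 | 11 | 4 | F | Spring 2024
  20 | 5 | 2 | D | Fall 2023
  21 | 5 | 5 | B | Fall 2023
SELECT name, year, gpa FROM students WHERE year > 4 AND gpa < 2.7

Execution result:
(no rows)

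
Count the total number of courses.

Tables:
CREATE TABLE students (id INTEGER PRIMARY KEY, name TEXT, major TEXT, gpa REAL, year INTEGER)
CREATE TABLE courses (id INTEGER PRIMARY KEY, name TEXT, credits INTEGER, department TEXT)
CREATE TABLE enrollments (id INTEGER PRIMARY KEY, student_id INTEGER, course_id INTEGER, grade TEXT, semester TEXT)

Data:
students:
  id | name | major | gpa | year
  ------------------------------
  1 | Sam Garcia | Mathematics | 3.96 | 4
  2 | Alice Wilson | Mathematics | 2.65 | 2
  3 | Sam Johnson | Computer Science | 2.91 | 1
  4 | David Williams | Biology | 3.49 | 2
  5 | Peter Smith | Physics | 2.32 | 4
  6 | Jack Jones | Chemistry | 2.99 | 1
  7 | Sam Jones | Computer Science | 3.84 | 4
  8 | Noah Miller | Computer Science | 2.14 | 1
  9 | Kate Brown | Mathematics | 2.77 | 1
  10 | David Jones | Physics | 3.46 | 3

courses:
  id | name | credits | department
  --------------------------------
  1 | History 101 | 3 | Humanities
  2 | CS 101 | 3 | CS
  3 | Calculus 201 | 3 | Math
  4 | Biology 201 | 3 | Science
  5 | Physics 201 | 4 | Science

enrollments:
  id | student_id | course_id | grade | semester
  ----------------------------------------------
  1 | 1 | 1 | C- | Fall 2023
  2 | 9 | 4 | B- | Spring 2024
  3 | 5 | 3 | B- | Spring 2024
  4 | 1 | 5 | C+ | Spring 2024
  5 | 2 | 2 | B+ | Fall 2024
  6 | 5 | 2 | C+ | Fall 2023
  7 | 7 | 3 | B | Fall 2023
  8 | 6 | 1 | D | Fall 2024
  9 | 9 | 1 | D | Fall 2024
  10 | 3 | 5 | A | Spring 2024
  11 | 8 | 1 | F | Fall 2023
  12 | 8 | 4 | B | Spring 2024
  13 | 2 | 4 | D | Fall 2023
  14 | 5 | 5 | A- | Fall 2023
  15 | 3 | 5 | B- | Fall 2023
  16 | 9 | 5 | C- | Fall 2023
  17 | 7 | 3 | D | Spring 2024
SELECT COUNT(*) FROM courses

Execution result:
5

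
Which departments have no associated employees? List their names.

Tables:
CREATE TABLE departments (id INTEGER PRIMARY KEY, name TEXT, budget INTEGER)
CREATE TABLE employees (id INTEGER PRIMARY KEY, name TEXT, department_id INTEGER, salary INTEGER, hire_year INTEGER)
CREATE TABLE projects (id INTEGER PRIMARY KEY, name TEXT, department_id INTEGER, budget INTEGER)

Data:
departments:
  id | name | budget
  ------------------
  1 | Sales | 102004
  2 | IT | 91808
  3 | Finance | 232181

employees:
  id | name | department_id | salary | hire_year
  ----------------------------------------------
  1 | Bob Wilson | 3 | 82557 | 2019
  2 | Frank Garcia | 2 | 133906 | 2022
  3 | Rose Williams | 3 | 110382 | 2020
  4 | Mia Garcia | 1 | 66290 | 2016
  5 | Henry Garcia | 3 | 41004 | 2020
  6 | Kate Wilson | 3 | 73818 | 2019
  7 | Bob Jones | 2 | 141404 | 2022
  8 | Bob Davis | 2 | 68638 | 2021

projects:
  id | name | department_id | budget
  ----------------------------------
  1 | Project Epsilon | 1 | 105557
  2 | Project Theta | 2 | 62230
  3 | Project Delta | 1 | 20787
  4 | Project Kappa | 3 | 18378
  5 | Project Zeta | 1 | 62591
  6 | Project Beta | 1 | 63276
SELECT p.name FROM departments p LEFT JOIN employees c ON c.department_id = p.id WHERE c.id IS NULL

Execution result:
(no rows)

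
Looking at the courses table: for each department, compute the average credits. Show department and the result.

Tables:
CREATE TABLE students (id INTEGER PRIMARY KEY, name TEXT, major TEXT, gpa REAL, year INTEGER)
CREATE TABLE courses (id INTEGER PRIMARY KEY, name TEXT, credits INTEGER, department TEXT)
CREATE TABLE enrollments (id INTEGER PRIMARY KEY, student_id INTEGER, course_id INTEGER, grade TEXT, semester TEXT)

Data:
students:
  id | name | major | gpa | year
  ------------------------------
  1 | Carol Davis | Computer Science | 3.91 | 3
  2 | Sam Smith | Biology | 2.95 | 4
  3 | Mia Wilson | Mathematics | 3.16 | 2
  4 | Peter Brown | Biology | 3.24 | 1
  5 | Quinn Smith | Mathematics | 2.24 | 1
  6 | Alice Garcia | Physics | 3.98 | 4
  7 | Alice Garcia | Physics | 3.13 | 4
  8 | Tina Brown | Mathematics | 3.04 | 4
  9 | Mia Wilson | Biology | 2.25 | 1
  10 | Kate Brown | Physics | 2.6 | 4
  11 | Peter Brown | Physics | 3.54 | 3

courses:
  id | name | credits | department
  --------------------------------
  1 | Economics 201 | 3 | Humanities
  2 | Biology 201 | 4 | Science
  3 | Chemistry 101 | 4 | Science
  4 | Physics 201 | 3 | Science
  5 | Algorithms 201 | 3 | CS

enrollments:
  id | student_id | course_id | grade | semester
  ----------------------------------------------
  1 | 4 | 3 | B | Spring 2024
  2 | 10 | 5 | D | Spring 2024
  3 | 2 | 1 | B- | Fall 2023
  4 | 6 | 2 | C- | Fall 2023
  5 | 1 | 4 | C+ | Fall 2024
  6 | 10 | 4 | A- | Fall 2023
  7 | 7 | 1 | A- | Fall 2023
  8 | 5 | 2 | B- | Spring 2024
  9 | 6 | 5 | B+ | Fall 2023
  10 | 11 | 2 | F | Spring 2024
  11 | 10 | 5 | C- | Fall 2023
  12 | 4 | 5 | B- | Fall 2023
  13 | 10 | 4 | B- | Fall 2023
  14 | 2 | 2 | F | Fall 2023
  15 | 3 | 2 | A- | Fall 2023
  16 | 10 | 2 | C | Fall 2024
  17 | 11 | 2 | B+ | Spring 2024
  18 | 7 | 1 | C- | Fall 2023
SELECT department, AVG(credits) AS avg_credits FROM courses GROUP BY department

Execution result:
department | avg_credits
CS | 3.00
Humanities | 3.00
Science | 3.67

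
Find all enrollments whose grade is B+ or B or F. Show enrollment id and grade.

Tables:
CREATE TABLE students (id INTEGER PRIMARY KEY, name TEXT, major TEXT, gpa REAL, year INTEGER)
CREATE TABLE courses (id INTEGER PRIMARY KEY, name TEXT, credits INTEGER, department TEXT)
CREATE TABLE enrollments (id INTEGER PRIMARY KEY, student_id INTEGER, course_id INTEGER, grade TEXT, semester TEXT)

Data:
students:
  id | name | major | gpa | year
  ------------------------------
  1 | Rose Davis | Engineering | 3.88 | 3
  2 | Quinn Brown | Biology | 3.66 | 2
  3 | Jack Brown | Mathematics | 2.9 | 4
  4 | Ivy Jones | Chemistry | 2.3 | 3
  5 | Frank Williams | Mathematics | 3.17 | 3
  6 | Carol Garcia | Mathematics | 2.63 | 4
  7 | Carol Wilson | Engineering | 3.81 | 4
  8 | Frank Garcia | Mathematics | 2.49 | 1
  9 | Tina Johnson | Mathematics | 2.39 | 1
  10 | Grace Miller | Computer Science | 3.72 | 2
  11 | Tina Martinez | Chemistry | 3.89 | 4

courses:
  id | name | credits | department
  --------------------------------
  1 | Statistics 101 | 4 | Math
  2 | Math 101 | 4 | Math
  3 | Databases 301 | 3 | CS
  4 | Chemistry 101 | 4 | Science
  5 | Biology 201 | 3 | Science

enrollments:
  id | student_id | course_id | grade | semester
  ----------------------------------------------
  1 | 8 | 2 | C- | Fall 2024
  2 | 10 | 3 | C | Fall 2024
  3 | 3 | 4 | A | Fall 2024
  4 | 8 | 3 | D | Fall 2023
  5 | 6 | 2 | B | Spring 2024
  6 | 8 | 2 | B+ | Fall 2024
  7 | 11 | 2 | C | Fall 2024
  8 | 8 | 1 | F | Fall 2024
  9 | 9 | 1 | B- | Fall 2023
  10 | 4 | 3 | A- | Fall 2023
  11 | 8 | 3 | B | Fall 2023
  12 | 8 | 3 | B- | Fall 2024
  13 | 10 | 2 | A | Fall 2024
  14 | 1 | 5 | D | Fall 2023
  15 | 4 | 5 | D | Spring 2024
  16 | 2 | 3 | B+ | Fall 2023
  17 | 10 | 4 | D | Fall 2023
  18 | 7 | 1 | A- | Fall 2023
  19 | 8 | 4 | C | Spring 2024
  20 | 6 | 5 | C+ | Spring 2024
SELECT id, grade FROM enrollments WHERE grade IN ('B+', 'B', 'F')

Execution result:
id | grade
5 | B
6 | B+
8 | F
11 | B
16 | B+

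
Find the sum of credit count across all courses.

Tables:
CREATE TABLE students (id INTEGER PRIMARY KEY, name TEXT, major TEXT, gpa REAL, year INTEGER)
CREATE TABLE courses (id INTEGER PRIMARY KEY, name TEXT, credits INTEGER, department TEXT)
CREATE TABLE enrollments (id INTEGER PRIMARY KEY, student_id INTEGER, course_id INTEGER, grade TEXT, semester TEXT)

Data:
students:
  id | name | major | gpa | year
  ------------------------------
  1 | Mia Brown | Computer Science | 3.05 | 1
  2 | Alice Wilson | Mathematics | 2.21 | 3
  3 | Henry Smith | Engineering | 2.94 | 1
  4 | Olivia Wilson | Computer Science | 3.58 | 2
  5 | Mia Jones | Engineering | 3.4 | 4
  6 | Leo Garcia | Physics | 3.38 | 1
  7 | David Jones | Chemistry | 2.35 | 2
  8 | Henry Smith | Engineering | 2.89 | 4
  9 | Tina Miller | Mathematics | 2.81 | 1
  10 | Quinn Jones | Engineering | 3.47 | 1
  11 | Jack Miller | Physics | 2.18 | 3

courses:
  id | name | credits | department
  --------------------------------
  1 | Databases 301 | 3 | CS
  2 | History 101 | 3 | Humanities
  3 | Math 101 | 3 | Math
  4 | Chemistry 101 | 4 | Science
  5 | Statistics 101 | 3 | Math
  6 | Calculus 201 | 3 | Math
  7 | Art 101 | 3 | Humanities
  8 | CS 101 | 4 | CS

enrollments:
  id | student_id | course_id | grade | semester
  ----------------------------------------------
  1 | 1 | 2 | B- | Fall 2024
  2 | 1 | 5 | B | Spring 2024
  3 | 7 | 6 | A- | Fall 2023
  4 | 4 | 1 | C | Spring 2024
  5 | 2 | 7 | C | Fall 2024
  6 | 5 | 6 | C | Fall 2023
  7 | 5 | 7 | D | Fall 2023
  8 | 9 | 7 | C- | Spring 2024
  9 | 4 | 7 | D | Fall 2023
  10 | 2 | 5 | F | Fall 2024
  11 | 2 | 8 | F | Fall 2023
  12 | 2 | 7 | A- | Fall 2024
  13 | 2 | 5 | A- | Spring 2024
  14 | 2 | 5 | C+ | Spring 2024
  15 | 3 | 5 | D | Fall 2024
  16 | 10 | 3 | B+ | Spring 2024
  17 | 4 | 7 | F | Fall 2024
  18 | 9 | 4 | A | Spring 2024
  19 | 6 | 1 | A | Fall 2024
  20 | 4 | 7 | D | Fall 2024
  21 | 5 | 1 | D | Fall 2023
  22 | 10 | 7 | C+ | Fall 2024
SELECT SUM(credits) FROM courses

Execution result:
26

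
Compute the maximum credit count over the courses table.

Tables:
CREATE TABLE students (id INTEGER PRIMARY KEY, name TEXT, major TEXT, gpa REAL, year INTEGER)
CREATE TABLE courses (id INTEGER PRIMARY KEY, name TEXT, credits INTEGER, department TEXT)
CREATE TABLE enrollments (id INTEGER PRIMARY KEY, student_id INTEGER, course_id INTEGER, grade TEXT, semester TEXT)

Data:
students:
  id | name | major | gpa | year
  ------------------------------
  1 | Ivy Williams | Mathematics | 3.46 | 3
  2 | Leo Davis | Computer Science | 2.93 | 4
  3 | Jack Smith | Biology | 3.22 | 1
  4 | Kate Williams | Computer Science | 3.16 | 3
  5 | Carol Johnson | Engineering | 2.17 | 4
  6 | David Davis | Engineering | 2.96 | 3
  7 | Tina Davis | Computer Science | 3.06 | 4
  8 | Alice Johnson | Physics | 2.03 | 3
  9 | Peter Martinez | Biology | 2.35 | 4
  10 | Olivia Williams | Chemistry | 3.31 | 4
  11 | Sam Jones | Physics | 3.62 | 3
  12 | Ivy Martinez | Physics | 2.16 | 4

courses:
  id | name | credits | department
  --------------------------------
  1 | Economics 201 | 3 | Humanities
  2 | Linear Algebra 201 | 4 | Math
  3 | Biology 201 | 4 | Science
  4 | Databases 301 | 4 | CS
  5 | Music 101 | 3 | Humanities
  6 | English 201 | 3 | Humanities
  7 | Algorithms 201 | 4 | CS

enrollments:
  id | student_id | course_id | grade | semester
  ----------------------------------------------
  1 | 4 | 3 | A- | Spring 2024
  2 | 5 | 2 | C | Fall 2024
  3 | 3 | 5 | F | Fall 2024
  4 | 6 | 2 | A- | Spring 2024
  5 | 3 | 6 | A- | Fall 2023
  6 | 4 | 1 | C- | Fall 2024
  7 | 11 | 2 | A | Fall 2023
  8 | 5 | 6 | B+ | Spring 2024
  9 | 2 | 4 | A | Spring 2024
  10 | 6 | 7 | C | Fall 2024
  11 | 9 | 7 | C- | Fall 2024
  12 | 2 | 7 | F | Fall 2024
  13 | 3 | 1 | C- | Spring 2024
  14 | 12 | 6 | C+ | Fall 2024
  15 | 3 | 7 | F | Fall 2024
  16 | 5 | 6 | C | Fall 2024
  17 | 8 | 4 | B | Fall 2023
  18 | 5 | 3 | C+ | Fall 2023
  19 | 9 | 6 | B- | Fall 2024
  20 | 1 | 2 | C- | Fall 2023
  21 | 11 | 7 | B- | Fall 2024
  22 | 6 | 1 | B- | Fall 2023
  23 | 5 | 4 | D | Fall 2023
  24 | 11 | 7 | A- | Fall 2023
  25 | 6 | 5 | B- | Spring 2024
SELECT MAX(credits) FROM courses

Execution result:
4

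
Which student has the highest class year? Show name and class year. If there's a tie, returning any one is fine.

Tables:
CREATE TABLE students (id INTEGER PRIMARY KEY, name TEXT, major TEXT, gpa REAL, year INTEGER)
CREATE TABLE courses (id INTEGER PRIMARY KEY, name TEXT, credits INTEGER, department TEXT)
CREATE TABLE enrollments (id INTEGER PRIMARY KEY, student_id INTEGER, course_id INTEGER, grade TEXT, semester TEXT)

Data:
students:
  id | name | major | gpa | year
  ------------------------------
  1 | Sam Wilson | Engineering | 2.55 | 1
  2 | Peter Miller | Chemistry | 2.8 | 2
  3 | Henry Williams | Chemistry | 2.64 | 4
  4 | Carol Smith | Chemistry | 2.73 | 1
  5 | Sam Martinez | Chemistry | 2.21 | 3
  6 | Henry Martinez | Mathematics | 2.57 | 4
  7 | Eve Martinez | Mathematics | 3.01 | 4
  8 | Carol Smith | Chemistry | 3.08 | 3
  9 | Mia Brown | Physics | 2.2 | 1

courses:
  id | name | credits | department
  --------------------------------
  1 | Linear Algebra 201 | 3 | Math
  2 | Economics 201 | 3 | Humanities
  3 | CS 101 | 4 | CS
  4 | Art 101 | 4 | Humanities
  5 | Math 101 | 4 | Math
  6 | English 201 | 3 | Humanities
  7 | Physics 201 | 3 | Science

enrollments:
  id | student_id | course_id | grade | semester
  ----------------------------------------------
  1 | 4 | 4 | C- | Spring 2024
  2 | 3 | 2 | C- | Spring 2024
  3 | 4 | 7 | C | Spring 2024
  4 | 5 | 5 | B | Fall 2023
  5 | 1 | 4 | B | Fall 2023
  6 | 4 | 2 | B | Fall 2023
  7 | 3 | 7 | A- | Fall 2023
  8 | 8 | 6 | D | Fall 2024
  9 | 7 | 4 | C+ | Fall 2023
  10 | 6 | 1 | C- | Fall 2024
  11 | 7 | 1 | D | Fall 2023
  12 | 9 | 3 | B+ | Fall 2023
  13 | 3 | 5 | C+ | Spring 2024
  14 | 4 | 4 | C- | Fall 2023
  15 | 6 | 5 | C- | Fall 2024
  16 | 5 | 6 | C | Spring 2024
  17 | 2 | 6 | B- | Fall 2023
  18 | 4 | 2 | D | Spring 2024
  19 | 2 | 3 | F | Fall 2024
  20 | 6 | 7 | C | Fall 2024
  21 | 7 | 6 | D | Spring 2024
SELECT name, year FROM students ORDER BY year DESC LIMIT 1

Execution result:
name | year
Henry Williams | 4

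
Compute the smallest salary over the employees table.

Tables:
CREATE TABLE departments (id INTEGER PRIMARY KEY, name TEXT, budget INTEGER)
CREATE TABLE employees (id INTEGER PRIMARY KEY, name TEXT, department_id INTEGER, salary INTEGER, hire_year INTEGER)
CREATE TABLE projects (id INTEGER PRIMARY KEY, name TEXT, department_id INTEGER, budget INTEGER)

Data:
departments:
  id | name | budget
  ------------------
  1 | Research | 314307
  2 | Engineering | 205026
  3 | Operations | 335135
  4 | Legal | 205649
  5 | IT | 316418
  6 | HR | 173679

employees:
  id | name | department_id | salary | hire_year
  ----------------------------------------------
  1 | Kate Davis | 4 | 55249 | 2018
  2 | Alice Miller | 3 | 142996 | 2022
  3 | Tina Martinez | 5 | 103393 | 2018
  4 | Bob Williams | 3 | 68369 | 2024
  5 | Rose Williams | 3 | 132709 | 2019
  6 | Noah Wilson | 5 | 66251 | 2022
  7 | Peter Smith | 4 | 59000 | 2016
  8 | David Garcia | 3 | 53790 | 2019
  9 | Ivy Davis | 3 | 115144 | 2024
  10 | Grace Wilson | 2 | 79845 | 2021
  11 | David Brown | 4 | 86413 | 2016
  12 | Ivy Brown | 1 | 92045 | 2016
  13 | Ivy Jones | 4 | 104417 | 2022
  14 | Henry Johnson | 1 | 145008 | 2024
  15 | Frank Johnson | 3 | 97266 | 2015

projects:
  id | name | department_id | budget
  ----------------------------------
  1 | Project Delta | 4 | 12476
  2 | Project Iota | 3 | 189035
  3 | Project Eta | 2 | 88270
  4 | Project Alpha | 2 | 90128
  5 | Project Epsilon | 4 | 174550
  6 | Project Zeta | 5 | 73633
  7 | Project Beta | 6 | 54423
SELECT MIN(salary) FROM employees

Execution result:
53790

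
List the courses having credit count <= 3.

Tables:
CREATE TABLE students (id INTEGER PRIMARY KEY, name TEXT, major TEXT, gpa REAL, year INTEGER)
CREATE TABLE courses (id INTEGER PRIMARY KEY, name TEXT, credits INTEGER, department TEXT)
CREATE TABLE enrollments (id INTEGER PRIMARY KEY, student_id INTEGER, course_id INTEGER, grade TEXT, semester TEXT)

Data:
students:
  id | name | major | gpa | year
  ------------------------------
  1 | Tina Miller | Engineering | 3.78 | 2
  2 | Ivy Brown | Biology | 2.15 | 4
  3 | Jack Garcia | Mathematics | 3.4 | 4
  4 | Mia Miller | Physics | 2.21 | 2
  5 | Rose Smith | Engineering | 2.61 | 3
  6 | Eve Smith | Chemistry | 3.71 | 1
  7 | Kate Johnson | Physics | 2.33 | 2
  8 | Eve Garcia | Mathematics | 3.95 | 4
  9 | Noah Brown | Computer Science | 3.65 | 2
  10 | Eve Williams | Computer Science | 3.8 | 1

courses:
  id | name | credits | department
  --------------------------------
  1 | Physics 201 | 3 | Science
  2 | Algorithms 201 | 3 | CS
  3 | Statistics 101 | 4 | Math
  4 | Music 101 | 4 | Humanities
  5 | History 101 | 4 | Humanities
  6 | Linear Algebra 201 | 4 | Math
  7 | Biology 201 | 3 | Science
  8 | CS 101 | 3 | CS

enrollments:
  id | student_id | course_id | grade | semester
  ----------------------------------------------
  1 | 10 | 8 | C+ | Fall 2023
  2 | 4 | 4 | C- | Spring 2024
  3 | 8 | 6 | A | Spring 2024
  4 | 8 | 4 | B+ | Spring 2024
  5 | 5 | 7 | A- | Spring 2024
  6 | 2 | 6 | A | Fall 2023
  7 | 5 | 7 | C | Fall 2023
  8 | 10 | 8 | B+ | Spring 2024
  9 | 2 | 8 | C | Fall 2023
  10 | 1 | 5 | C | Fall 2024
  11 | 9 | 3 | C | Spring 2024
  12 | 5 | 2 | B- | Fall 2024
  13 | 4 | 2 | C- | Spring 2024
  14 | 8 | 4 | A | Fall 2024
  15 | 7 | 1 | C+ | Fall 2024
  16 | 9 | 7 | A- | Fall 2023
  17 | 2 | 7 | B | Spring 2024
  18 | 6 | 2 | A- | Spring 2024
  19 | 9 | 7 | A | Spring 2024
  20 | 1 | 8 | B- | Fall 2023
SELECT name, credits FROM courses WHERE credits <= 3

Execution result:
name | credits
Physics 201 | 3
Algorithms 201 | 3
Biology 201 | 3
CS 101 | 3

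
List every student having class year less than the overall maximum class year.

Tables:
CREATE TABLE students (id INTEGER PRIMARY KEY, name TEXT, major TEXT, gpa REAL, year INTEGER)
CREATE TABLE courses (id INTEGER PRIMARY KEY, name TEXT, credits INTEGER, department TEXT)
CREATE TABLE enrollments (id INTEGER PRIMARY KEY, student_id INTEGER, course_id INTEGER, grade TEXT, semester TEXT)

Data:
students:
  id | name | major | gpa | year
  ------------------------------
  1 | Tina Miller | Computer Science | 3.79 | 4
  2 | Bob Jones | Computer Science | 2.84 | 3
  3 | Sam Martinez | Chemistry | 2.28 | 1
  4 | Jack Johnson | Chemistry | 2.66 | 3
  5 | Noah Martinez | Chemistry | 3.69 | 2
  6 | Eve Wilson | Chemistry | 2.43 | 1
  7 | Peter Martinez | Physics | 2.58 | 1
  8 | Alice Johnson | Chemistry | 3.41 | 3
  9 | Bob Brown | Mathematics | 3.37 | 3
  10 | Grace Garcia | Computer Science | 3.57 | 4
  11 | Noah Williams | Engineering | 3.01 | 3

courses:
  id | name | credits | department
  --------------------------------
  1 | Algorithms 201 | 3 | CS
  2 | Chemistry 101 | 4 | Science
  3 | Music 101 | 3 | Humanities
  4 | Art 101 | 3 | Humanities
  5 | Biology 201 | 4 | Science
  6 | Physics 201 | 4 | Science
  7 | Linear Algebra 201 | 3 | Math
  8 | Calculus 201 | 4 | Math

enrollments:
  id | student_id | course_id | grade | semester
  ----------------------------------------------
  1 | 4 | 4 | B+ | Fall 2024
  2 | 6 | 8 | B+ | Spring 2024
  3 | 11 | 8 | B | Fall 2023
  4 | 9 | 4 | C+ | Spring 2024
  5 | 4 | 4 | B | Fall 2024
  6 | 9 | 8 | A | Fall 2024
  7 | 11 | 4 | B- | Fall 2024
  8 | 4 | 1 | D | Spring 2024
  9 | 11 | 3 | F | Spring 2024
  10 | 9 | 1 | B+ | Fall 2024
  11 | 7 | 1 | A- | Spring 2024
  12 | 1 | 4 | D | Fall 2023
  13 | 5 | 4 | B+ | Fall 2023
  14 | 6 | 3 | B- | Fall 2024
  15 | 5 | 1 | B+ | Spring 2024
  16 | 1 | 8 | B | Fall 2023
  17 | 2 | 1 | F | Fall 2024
SELECT name, year FROM students WHERE year < (SELECT MAX(year) FROM students)

Execution result:
name | year
Bob Jones | 3
Sam Martinez | 1
Jack Johnson | 3
Noah Martinez | 2
Eve Wilson | 1
Peter Martinez | 1
Alice Johnson | 3
Bob Brown | 3
Noah Williams | 3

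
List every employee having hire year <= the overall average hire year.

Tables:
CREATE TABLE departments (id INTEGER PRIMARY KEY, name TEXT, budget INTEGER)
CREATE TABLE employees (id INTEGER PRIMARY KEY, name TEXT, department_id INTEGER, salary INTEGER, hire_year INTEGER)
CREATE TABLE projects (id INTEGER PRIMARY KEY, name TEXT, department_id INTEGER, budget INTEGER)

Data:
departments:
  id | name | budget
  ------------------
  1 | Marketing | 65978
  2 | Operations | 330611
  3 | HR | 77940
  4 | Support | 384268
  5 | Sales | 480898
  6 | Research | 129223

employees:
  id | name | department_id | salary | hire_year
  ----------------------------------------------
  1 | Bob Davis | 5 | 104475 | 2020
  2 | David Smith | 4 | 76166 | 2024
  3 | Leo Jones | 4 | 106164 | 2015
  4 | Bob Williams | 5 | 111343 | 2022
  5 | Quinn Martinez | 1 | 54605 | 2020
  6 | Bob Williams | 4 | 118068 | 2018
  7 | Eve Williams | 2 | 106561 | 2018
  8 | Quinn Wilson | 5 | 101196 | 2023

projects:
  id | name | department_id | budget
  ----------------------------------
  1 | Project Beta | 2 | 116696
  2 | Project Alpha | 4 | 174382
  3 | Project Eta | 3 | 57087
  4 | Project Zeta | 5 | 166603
SELECT name, hire_year FROM employees WHERE hire_year <= (SELECT AVG(hire_year) FROM employees)

Execution result:
name | hire_year
Bob Davis | 2020
Leo Jones | 2015
Quinn Martinez | 2020
Bob Williams | 2018
Eve Williams | 2018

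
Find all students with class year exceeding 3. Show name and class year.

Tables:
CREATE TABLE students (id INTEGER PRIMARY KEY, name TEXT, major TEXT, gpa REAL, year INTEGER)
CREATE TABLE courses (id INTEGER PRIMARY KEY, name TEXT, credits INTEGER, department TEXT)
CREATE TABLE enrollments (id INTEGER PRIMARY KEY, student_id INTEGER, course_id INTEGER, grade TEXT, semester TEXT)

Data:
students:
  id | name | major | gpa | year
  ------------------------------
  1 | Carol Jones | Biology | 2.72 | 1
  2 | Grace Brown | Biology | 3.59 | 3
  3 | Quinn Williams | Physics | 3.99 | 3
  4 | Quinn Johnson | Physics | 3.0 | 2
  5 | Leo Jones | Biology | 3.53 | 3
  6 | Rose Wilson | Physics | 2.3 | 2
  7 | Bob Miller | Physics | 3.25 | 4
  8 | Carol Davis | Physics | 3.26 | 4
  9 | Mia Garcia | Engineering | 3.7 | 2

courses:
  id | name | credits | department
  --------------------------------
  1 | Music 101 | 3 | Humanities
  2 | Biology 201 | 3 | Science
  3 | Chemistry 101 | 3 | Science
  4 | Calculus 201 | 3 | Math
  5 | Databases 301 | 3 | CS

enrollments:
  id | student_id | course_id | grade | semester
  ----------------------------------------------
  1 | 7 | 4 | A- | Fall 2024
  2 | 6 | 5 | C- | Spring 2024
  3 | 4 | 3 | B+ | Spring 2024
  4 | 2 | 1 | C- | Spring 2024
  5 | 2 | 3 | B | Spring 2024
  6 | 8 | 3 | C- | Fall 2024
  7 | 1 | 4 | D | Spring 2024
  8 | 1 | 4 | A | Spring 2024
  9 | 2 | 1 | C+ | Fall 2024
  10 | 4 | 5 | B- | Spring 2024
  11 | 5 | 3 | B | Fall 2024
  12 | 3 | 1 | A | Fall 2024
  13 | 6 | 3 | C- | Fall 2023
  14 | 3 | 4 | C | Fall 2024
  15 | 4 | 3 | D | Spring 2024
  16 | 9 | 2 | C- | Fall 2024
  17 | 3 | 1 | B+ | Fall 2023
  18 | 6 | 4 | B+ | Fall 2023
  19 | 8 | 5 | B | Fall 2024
SELECT name, year FROM students WHERE year > 3

Execution result:
name | year
Bob Miller | 4
Carol Davis | 4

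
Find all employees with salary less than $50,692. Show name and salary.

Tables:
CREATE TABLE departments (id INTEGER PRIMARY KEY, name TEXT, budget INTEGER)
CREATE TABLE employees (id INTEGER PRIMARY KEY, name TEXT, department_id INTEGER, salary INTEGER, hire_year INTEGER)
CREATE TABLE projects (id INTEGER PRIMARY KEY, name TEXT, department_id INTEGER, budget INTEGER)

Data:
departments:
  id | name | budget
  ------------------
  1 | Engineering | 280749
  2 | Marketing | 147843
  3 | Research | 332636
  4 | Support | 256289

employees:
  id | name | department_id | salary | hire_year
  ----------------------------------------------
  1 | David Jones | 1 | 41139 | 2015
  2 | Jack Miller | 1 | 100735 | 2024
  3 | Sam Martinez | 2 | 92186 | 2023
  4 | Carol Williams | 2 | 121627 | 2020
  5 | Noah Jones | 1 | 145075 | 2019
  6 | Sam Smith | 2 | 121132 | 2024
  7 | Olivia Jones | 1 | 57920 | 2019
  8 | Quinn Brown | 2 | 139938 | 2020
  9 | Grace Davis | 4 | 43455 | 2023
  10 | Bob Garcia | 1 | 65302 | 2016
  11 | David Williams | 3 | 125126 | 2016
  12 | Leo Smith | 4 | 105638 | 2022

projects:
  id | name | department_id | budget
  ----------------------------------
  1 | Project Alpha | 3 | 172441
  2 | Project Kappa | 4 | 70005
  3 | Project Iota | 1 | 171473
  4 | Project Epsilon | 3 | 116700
SELECT name, salary FROM employees WHERE salary < 50692

Execution result:
name | salary
David Jones | 41139
Grace Davis | 43455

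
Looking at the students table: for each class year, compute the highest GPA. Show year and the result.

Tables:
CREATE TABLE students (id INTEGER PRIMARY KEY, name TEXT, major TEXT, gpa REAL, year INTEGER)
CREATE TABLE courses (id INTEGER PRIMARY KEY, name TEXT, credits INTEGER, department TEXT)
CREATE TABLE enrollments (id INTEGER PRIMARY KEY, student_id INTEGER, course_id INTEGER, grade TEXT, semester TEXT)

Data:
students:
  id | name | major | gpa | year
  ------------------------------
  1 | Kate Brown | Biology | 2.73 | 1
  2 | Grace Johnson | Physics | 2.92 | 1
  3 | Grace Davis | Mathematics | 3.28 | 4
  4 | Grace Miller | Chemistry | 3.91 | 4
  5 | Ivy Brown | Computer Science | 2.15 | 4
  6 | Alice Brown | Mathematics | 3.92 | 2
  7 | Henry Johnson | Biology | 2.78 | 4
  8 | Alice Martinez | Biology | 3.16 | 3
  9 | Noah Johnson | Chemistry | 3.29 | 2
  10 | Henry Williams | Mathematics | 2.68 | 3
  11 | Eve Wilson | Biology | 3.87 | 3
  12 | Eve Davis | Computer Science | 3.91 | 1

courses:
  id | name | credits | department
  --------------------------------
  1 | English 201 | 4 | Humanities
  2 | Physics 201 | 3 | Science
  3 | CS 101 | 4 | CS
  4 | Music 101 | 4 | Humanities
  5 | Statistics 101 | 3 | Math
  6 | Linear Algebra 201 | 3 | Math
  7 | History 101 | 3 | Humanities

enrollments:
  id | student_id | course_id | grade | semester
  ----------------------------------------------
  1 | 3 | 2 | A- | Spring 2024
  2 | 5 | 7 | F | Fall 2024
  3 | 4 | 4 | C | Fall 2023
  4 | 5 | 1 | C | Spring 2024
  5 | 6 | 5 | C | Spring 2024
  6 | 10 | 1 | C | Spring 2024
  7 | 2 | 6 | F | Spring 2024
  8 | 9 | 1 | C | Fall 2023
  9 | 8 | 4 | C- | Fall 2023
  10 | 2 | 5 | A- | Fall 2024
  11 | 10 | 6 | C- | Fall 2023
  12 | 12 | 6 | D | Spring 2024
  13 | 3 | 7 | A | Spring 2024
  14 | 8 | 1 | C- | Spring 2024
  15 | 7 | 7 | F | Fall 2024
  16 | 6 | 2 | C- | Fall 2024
SELECT year, MAX(gpa) AS max_gpa FROM students GROUP BY year

Execution result:
year | max_gpa
1 | 3.91
2 | 3.92
3 | 3.87
4 | 3.91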